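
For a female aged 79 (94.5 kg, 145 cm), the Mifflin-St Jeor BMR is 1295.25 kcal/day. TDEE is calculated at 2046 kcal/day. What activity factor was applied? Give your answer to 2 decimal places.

1.58

Activity factor = TEE ÷ BMR = 2046 ÷ 1295.25 = 1.58.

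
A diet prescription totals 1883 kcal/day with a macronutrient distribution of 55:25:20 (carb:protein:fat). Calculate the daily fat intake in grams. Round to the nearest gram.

42 g/day

Fat energy = 20% × 1883 = 376.6 kcal.
At 9 kcal/g: 376.6 ÷ 9 = 41.8444 g.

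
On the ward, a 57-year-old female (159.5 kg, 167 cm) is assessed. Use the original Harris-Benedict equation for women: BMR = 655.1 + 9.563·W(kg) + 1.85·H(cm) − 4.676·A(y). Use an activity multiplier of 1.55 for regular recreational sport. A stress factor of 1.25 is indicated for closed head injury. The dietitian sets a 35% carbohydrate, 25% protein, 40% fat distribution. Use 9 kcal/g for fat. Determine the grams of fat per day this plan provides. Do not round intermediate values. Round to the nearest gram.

191 g/day

Harris-Benedict: BMR = 655.1 + 9.563(159.5) + 1.85(167) − 4.676(57) = 2222.8165 kcal/day.
TEE = 2222.8165 × 1.55 = 3445.3656 kcal/day.
With stress factor 1.25: 3445.3656 × 1.25 = 4306.707 kcal/day.
Fat energy = 40% × 4306.707 = 1722.6828 kcal.
Fat = 1722.6828 ÷ 9 kcal/g = 191.4092 g.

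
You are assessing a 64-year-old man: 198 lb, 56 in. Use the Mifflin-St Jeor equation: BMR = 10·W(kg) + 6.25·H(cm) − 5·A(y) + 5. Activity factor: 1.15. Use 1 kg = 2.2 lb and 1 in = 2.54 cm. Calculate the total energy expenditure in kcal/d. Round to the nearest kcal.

1695 kcal/d

Convert to metric: weight = 198 ÷ 2.2 = 90 kg; height = 56 × 2.54 = 142.24 cm.
Mifflin-St Jeor (male): BMR = 10(90) + 6.25(142.24) − 5(64) + 5 = 900 + 889 − 320 + 5 = 1474 kcal/day.
TEE = BMR × activity factor = 1474 × 1.15 = 1695.1 kcal/day.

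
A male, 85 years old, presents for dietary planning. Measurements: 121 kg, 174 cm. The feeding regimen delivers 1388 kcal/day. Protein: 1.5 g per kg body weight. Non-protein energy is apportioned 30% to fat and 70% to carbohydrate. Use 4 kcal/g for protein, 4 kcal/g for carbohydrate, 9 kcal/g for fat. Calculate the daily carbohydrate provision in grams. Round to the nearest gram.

116 g/day

Protein = 1.5 × 121 = 181.5 g → 181.5 × 4 = 726 kcal.
Non-protein calories = 1388 − 726 = 662 kcal.
Fat: 30% × 662 = 198.6 kcal; carbohydrate: 463.4 kcal.
Carbohydrate: 463.4 kcal ÷ 4 kcal/g = 115.85 g.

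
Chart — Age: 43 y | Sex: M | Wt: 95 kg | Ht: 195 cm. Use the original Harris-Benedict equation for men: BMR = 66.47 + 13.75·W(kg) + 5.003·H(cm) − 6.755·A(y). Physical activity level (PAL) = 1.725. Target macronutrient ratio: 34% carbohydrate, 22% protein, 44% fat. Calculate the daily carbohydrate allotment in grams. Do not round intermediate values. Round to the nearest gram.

302 g/day

Harris-Benedict: BMR = 66.47 + 13.75(95) + 5.003(195) − 6.755(43) = 2057.84 kcal/day.
TEE = 2057.84 × 1.725 = 3549.774 kcal/day.
Carbohydrate energy = 34% × 3549.774 = 1206.9232 kcal.
Carbohydrate = 1206.9232 ÷ 4 kcal/g = 301.7308 g.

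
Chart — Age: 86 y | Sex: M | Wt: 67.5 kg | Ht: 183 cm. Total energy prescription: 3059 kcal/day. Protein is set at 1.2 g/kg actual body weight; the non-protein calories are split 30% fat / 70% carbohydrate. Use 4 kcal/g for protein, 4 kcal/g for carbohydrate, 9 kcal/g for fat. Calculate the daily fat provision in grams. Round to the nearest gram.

91 g/day

Protein = 1.2 × 67.5 = 81 g → 81 × 4 = 324 kcal.
Non-protein calories = 3059 − 324 = 2735 kcal.
Fat: 30% × 2735 = 820.5 kcal; carbohydrate: 1914.5 kcal.
Fat: 820.5 kcal ÷ 9 kcal/g = 91.1667 g.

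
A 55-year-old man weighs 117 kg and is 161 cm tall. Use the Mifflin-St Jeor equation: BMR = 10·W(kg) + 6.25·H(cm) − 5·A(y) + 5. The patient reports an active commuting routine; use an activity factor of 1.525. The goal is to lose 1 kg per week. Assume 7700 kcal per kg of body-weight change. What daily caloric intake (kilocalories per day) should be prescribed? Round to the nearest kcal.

1807 kilocalories per day

Mifflin-St Jeor (male): BMR = 10(117) + 6.25(161) − 5(55) + 5 = 1170 + 1006.25 − 275 + 5 = 1906.25 kcal/day.
TEE = 1906.25 × 1.525 = 2907.0313 kcal/day.
Required daily deficit = 1 × 7700 ÷ 7 = 1100 kcal/day.
Target intake = 2907.0313 − 1100 = 1807.0313 kcal/day.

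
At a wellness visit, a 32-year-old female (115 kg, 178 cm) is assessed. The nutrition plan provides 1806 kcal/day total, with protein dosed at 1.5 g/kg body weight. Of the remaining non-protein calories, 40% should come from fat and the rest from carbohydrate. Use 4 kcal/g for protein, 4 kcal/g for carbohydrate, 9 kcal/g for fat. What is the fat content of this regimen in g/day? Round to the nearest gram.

Protein = 1.5 × 115 = 172.5 g → 172.5 × 4 = 690 kcal.
Non-protein calories = 1806 − 690 = 1116 kcal.
Fat: 40% × 1116 = 446.4 kcal; carbohydrate: 669.6 kcal.
Fat: 446.4 kcal ÷ 9 kcal/g = 49.6 g.

50 g/day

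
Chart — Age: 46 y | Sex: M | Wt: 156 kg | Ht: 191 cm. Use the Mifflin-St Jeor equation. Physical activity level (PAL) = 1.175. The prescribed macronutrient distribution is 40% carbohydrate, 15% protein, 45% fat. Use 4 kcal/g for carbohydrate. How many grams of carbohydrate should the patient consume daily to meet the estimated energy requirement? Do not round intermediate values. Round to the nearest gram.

297 g/day

Mifflin-St Jeor (male): BMR = 10(156) + 6.25(191) − 5(46) + 5 = 1560 + 1193.75 − 230 + 5 = 2528.75 kcal/day.
TEE = 2528.75 × 1.175 = 2971.2813 kcal/day.
Carbohydrate energy = 40% × 2971.2813 = 1188.5125 kcal.
Carbohydrate = 1188.5125 ÷ 4 kcal/g = 297.1281 g.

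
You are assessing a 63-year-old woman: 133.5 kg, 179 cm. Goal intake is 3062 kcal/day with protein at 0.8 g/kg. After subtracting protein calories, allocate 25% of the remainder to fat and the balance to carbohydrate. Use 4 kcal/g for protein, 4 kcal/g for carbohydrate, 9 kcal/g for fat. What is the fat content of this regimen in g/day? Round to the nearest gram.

Protein = 0.8 × 133.5 = 106.8 g → 106.8 × 4 = 427.2 kcal.
Non-protein calories = 3062 − 427.2 = 2634.8 kcal.
Fat: 25% × 2634.8 = 658.7 kcal; carbohydrate: 1976.1 kcal.
Fat: 658.7 kcal ÷ 9 kcal/g = 73.1889 g.

73 g/day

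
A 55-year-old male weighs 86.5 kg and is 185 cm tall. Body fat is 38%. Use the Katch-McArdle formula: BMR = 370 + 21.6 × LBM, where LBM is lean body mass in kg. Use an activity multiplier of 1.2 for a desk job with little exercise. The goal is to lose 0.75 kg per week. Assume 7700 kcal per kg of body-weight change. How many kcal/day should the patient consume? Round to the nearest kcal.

LBM = 86.5 × (1 − 0.38) = 53.63 kg. Katch-McArdle: BMR = 370 + 21.6 × 53.63 = 1528.408 kcal/day.
TEE = 1528.408 × 1.2 = 1834.0896 kcal/day.
Required daily deficit = 0.75 × 7700 ÷ 7 = 825 kcal/day.
Target intake = 1834.0896 − 825 = 1009.0896 kcal/day.

1009 kcal/day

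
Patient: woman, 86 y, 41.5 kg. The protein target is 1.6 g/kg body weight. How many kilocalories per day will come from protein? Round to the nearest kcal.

266 kcal/day

Protein = 1.6 g/kg × 41.5 kg = 66.4 g/day.
Protein energy = 66.4 g × 4 kcal/g = 265.6 kcal/day.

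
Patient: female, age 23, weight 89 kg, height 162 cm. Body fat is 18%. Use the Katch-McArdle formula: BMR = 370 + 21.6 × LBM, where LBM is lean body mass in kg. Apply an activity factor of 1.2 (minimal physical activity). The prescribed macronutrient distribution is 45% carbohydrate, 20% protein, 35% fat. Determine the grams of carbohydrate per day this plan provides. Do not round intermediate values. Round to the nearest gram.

LBM = 89 × (1 − 0.18) = 72.98 kg. Katch-McArdle: BMR = 370 + 21.6 × 72.98 = 1946.368 kcal/day.
TEE = 1946.368 × 1.2 = 2335.6416 kcal/day.
Carbohydrate energy = 45% × 2335.6416 = 1051.0387 kcal.
Carbohydrate = 1051.0387 ÷ 4 kcal/g = 262.7597 g.

263 g/day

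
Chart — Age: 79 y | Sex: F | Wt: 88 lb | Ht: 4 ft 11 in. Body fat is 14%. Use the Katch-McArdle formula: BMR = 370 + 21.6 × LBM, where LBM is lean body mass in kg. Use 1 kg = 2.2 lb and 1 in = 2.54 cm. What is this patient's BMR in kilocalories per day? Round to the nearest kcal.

1113 kilocalories per day

Convert to metric: weight = 88 ÷ 2.2 = 40 kg; height = (4×12 + 11) × 2.54 = 59 × 2.54 = 149.86 cm.
LBM = 40 × (1 − 0.14) = 34.4 kg. Katch-McArdle: BMR = 370 + 21.6 × 34.4 = 1113.04 kcal/day.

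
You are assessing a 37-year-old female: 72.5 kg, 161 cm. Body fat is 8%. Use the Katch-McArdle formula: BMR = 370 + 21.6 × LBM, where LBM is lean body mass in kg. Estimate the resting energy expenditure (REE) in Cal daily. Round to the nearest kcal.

1811 Cal daily

LBM = 72.5 × (1 − 0.08) = 66.7 kg. Katch-McArdle: BMR = 370 + 21.6 × 66.7 = 1810.72 kcal/day.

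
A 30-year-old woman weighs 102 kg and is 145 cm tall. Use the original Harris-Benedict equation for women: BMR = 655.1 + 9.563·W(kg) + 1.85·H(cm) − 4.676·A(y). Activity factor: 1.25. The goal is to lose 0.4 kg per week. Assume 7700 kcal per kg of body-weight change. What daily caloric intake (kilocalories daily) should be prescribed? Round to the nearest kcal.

1758 kilocalories daily

Harris-Benedict: BMR = 655.1 + 9.563(102) + 1.85(145) − 4.676(30) = 1758.496 kcal/day.
TEE = 1758.496 × 1.25 = 2198.12 kcal/day.
Required daily deficit = 0.4 × 7700 ÷ 7 = 440 kcal/day.
Target intake = 2198.12 − 440 = 1758.12 kcal/day.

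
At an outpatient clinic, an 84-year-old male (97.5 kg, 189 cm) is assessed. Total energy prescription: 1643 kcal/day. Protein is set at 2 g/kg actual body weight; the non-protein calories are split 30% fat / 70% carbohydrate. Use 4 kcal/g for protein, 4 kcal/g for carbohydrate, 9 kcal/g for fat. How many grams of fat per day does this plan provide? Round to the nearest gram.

29 g/day

Protein = 2 × 97.5 = 195 g → 195 × 4 = 780 kcal.
Non-protein calories = 1643 − 780 = 863 kcal.
Fat: 30% × 863 = 258.9 kcal; carbohydrate: 604.1 kcal.
Fat: 258.9 kcal ÷ 9 kcal/g = 28.7667 g.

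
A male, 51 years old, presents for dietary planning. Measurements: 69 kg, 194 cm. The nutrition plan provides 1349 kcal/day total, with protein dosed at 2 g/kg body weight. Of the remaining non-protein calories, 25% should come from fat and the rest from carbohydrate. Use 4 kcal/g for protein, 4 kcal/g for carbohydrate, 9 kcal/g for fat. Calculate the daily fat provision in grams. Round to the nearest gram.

22 g/day

Protein = 2 × 69 = 138 g → 138 × 4 = 552 kcal.
Non-protein calories = 1349 − 552 = 797 kcal.
Fat: 25% × 797 = 199.25 kcal; carbohydrate: 597.75 kcal.
Fat: 199.25 kcal ÷ 9 kcal/g = 22.1389 g.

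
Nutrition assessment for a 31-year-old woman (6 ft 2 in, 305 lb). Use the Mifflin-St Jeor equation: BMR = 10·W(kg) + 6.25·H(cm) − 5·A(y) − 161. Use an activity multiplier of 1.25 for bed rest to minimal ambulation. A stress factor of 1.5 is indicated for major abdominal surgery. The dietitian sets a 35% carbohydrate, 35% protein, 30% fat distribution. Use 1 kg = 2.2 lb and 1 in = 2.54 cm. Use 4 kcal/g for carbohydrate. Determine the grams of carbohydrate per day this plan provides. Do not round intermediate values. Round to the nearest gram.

368 g/day

Convert to metric: weight = 305 ÷ 2.2 = 138.6364 kg; height = (6×12 + 2) × 2.54 = 74 × 2.54 = 187.96 cm.
Mifflin-St Jeor (female): BMR = 10(138.6364) + 6.25(187.96) − 5(31) − 161 = 1386.3636 + 1174.75 − 155 − 161 = 2245.1136 kcal/day.
TEE = 2245.1136 × 1.25 = 2806.392 kcal/day.
With stress factor 1.5: 2806.392 × 1.5 = 4209.5881 kcal/day.
Carbohydrate energy = 35% × 4209.5881 = 1473.3558 kcal.
Carbohydrate = 1473.3558 ÷ 4 kcal/g = 368.339 g.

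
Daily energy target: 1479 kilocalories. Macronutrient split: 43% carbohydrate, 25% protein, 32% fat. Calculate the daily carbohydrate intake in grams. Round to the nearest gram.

Carbohydrate energy = 43% × 1479 = 635.97 kcal.
At 4 kcal/g: 635.97 ÷ 4 = 158.9925 g.

159 g/day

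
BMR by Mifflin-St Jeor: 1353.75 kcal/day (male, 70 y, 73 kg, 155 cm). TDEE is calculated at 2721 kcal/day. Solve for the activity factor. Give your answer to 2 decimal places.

Activity factor = TEE ÷ BMR = 2721 ÷ 1353.75 = 2.01.

2.01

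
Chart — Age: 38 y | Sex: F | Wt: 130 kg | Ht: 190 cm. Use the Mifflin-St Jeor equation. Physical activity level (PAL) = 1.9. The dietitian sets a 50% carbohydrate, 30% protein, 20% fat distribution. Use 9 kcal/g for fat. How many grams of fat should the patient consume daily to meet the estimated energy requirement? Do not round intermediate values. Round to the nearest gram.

90 g/day

Mifflin-St Jeor (female): BMR = 10(130) + 6.25(190) − 5(38) − 161 = 1300 + 1187.5 − 190 − 161 = 2136.5 kcal/day.
TEE = 2136.5 × 1.9 = 4059.35 kcal/day.
Fat energy = 20% × 4059.35 = 811.87 kcal.
Fat = 811.87 ÷ 9 kcal/g = 90.2078 g.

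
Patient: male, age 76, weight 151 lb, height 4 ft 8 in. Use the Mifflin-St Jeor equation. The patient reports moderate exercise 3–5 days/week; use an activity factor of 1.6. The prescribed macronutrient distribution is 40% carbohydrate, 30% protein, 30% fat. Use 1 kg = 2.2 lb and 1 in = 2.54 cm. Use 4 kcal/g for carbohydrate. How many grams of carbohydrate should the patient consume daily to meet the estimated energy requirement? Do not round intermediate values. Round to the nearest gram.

192 g/day

Convert to metric: weight = 151 ÷ 2.2 = 68.6364 kg; height = (4×12 + 8) × 2.54 = 56 × 2.54 = 142.24 cm.
Mifflin-St Jeor (male): BMR = 10(68.6364) + 6.25(142.24) − 5(76) + 5 = 686.3636 + 889 − 380 + 5 = 1200.3636 kcal/day.
TEE = 1200.3636 × 1.6 = 1920.5818 kcal/day.
Carbohydrate energy = 40% × 1920.5818 = 768.2327 kcal.
Carbohydrate = 768.2327 ÷ 4 kcal/g = 192.0582 g.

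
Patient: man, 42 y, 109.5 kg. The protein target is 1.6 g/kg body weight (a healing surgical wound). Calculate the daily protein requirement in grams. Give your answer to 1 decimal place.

Protein = 1.6 g/kg × 109.5 kg = 175.2 g/day.

175.2 g/day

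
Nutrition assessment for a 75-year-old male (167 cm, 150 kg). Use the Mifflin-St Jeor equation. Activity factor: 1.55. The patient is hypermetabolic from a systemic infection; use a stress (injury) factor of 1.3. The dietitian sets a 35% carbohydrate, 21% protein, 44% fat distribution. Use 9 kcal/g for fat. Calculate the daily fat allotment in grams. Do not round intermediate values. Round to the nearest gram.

Mifflin-St Jeor (male): BMR = 10(150) + 6.25(167) − 5(75) + 5 = 1500 + 1043.75 − 375 + 5 = 2173.75 kcal/day.
TEE = 2173.75 × 1.55 = 3369.3125 kcal/day.
With stress factor 1.3: 3369.3125 × 1.3 = 4380.1063 kcal/day.
Fat energy = 44% × 4380.1063 = 1927.2468 kcal.
Fat = 1927.2468 ÷ 9 kcal/g = 214.1385 g.

214 g/day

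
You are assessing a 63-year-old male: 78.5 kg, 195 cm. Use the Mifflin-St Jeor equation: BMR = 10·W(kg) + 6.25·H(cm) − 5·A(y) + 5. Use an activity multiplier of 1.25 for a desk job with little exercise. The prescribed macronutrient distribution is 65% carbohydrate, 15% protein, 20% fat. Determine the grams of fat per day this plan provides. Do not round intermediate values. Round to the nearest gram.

47 g/day

Mifflin-St Jeor (male): BMR = 10(78.5) + 6.25(195) − 5(63) + 5 = 785 + 1218.75 − 315 + 5 = 1693.75 kcal/day.
TEE = 1693.75 × 1.25 = 2117.1875 kcal/day.
Fat energy = 20% × 2117.1875 = 423.4375 kcal.
Fat = 423.4375 ÷ 9 kcal/g = 47.0486 g.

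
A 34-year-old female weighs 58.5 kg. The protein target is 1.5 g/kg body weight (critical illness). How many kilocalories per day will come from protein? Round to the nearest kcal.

Protein = 1.5 g/kg × 58.5 kg = 87.75 g/day.
Protein energy = 87.75 g × 4 kcal/g = 351 kcal/day.

351 kcal/day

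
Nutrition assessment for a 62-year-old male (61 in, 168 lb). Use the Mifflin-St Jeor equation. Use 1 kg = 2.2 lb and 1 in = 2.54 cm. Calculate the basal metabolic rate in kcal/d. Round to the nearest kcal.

1427 kcal/d

Convert to metric: weight = 168 ÷ 2.2 = 76.3636 kg; height = 61 × 2.54 = 154.94 cm.
Mifflin-St Jeor (male): BMR = 10(76.3636) + 6.25(154.94) − 5(62) + 5 = 763.6364 + 968.375 − 310 + 5 = 1427.0114 kcal/day.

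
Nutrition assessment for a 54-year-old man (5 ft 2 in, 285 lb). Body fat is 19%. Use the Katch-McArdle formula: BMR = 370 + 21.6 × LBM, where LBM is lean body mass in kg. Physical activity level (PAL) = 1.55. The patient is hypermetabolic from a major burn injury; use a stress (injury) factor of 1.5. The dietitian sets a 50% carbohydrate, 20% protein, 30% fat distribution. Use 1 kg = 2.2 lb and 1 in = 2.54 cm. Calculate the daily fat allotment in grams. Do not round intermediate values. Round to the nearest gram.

Convert to metric: weight = 285 ÷ 2.2 = 129.5455 kg; height = (5×12 + 2) × 2.54 = 62 × 2.54 = 157.48 cm.
LBM = 129.5455 × (1 − 0.19) = 104.9318 kg. Katch-McArdle: BMR = 370 + 21.6 × 104.9318 = 2636.5273 kcal/day.
TEE = 2636.5273 × 1.55 = 4086.6173 kcal/day.
With stress factor 1.5: 4086.6173 × 1.5 = 6129.9259 kcal/day.
Fat energy = 30% × 6129.9259 = 1838.9778 kcal.
Fat = 1838.9778 ÷ 9 kcal/g = 204.3309 g.

204 g/day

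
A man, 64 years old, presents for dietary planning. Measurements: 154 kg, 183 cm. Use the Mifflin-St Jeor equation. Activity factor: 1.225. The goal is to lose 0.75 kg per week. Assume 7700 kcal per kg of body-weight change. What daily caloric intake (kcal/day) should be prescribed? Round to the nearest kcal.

2077 kcal/day

Mifflin-St Jeor (male): BMR = 10(154) + 6.25(183) − 5(64) + 5 = 1540 + 1143.75 − 320 + 5 = 2368.75 kcal/day.
TEE = 2368.75 × 1.225 = 2901.7188 kcal/day.
Required daily deficit = 0.75 × 7700 ÷ 7 = 825 kcal/day.
Target intake = 2901.7188 − 825 = 2076.7188 kcal/day.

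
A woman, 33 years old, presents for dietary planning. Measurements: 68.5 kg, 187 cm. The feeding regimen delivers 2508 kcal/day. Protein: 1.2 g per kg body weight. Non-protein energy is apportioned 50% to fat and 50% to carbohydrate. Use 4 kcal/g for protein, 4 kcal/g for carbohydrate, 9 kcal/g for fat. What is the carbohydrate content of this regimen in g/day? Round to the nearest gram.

272 g/day

Protein = 1.2 × 68.5 = 82.2 g → 82.2 × 4 = 328.8 kcal.
Non-protein calories = 2508 − 328.8 = 2179.2 kcal.
Fat: 50% × 2179.2 = 1089.6 kcal; carbohydrate: 1089.6 kcal.
Carbohydrate: 1089.6 kcal ÷ 4 kcal/g = 272.4 g.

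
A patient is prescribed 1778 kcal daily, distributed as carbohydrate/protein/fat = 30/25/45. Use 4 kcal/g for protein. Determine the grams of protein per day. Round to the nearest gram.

111 g/day

Protein energy = 25% × 1778 = 444.5 kcal.
At 4 kcal/g: 444.5 ÷ 4 = 111.125 g.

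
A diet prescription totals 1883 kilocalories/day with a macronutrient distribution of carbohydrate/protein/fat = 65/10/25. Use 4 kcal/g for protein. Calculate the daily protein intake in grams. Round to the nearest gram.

Protein energy = 10% × 1883 = 188.3 kcal.
At 4 kcal/g: 188.3 ÷ 4 = 47.075 g.

47 g/day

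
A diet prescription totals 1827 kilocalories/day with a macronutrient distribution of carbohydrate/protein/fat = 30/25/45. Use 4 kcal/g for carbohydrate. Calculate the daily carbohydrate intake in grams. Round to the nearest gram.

137 g/day

Carbohydrate energy = 30% × 1827 = 548.1 kcal.
At 4 kcal/g: 548.1 ÷ 4 = 137.025 g.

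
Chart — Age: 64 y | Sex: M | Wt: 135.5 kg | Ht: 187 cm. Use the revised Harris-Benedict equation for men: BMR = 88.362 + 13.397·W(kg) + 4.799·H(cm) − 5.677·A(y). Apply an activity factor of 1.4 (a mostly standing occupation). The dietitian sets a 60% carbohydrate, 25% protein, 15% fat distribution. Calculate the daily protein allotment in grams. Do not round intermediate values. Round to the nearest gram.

Harris-Benedict: BMR = 88.362 + 13.397(135.5) + 4.799(187) − 5.677(64) = 2437.7405 kcal/day.
TEE = 2437.7405 × 1.4 = 3412.8367 kcal/day.
Protein energy = 25% × 3412.8367 = 853.2092 kcal.
Protein = 853.2092 ÷ 4 kcal/g = 213.3023 g.

213 g/day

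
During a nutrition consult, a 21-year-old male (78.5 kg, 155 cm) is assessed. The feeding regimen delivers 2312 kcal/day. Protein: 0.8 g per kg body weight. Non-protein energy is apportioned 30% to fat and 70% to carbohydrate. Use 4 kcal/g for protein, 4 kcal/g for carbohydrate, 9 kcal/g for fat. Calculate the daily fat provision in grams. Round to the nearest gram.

69 g/day

Protein = 0.8 × 78.5 = 62.8 g → 62.8 × 4 = 251.2 kcal.
Non-protein calories = 2312 − 251.2 = 2060.8 kcal.
Fat: 30% × 2060.8 = 618.24 kcal; carbohydrate: 1442.56 kcal.
Fat: 618.24 kcal ÷ 9 kcal/g = 68.6933 g.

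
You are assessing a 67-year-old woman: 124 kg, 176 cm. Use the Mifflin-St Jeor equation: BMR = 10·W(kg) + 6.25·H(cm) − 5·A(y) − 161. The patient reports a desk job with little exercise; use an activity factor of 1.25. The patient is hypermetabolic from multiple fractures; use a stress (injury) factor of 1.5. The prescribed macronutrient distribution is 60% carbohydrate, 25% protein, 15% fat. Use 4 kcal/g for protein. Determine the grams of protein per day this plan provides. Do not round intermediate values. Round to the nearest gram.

216 g/day

Mifflin-St Jeor (female): BMR = 10(124) + 6.25(176) − 5(67) − 161 = 1240 + 1100 − 335 − 161 = 1844 kcal/day.
TEE = 1844 × 1.25 = 2305 kcal/day.
With stress factor 1.5: 2305 × 1.5 = 3457.5 kcal/day.
Protein energy = 25% × 3457.5 = 864.375 kcal.
Protein = 864.375 ÷ 4 kcal/g = 216.0938 g.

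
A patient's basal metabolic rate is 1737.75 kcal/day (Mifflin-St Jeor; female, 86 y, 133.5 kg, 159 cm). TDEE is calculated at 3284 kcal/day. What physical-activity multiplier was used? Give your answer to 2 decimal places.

Activity factor = TEE ÷ BMR = 3284 ÷ 1737.75 = 1.89.

1.89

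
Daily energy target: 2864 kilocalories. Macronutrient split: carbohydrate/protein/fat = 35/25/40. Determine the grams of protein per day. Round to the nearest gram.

Protein energy = 25% × 2864 = 716 kcal.
At 4 kcal/g: 716 ÷ 4 = 179 g.

179 g/day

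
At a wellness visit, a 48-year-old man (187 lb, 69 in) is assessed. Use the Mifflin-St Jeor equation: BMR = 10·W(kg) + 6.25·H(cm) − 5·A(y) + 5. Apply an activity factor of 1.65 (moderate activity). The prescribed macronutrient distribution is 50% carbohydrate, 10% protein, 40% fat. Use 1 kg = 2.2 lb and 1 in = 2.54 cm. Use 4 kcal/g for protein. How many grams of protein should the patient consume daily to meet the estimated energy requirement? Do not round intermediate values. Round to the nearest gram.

71 g/day

Convert to metric: weight = 187 ÷ 2.2 = 85 kg; height = 69 × 2.54 = 175.26 cm.
Mifflin-St Jeor (male): BMR = 10(85) + 6.25(175.26) − 5(48) + 5 = 850 + 1095.375 − 240 + 5 = 1710.375 kcal/day.
TEE = 1710.375 × 1.65 = 2822.1188 kcal/day.
Protein energy = 10% × 2822.1188 = 282.2119 kcal.
Protein = 282.2119 ÷ 4 kcal/g = 70.553 g.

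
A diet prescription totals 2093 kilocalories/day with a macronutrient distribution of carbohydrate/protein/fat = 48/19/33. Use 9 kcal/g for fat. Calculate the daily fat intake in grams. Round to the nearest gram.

Fat energy = 33% × 2093 = 690.69 kcal.
At 9 kcal/g: 690.69 ÷ 9 = 76.7433 g.

77 g/day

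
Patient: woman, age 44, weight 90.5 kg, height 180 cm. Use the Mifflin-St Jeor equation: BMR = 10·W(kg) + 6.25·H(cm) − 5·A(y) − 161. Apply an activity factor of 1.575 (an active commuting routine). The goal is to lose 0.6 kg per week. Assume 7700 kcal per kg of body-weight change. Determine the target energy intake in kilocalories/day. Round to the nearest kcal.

Mifflin-St Jeor (female): BMR = 10(90.5) + 6.25(180) − 5(44) − 161 = 905 + 1125 − 220 − 161 = 1649 kcal/day.
TEE = 1649 × 1.575 = 2597.175 kcal/day.
Required daily deficit = 0.6 × 7700 ÷ 7 = 660 kcal/day.
Target intake = 2597.175 − 660 = 1937.175 kcal/day.

1937 kilocalories/day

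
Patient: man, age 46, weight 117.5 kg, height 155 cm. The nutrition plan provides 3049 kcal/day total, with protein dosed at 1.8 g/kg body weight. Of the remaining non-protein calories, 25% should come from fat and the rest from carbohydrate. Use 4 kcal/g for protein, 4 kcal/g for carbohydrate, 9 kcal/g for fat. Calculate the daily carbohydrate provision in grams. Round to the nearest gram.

Protein = 1.8 × 117.5 = 211.5 g → 211.5 × 4 = 846 kcal.
Non-protein calories = 3049 − 846 = 2203 kcal.
Fat: 25% × 2203 = 550.75 kcal; carbohydrate: 1652.25 kcal.
Carbohydrate: 1652.25 kcal ÷ 4 kcal/g = 413.0625 g.

413 g/day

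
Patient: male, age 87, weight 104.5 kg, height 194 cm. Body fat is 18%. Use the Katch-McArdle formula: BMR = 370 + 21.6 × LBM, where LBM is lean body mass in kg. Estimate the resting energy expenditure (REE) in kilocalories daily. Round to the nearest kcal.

2221 kilocalories daily

LBM = 104.5 × (1 − 0.18) = 85.69 kg. Katch-McArdle: BMR = 370 + 21.6 × 85.69 = 2220.904 kcal/day.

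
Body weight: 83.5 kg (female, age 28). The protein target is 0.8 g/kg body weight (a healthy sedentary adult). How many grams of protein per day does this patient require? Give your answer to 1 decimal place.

Protein = 0.8 g/kg × 83.5 kg = 66.8 g/day.

66.8 g/day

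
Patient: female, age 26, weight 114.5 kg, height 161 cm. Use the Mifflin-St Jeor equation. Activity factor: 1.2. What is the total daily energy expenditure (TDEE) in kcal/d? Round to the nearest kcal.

2232 kcal/d

Mifflin-St Jeor (female): BMR = 10(114.5) + 6.25(161) − 5(26) − 161 = 1145 + 1006.25 − 130 − 161 = 1860.25 kcal/day.
TEE = BMR × activity factor = 1860.25 × 1.2 = 2232.3 kcal/day.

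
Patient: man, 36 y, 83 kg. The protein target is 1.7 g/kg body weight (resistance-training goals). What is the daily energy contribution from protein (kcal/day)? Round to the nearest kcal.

Protein = 1.7 g/kg × 83 kg = 141.1 g/day.
Protein energy = 141.1 g × 4 kcal/g = 564.4 kcal/day.

564 kcal/day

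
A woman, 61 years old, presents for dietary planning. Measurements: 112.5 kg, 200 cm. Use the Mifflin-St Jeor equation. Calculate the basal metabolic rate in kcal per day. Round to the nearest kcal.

1909 kcal per day

Mifflin-St Jeor (female): BMR = 10(112.5) + 6.25(200) − 5(61) − 161 = 1125 + 1250 − 305 − 161 = 1909 kcal/day.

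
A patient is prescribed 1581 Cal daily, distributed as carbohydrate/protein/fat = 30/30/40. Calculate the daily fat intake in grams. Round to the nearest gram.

70 g/day

Fat energy = 40% × 1581 = 632.4 kcal.
At 9 kcal/g: 632.4 ÷ 9 = 70.2667 g.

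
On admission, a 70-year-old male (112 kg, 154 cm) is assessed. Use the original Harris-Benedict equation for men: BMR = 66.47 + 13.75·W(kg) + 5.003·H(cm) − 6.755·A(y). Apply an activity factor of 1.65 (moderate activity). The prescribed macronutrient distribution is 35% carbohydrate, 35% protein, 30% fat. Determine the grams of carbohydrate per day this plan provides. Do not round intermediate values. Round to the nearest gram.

Harris-Benedict: BMR = 66.47 + 13.75(112) + 5.003(154) − 6.755(70) = 1904.082 kcal/day.
TEE = 1904.082 × 1.65 = 3141.7353 kcal/day.
Carbohydrate energy = 35% × 3141.7353 = 1099.6074 kcal.
Carbohydrate = 1099.6074 ÷ 4 kcal/g = 274.9018 g.

275 g/day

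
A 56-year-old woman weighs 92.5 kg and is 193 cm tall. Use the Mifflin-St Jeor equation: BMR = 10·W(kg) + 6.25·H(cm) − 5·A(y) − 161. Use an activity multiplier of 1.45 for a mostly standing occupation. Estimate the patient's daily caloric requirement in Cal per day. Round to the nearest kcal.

2451 Cal per day

Mifflin-St Jeor (female): BMR = 10(92.5) + 6.25(193) − 5(56) − 161 = 925 + 1206.25 − 280 − 161 = 1690.25 kcal/day.
TEE = BMR × activity factor = 1690.25 × 1.45 = 2450.8625 kcal/day.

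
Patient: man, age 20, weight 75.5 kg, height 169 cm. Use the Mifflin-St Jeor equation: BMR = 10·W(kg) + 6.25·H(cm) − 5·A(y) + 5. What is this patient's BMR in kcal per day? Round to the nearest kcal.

1716 kcal per day

Mifflin-St Jeor (male): BMR = 10(75.5) + 6.25(169) − 5(20) + 5 = 755 + 1056.25 − 100 + 5 = 1716.25 kcal/day.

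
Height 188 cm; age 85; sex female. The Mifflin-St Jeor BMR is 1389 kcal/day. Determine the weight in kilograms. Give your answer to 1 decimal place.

80.0 kg

1389 = 10·W + 6.25(188) − 5(85) − 161
10·W = 1389 − 589 = 800, so W = 80 kg.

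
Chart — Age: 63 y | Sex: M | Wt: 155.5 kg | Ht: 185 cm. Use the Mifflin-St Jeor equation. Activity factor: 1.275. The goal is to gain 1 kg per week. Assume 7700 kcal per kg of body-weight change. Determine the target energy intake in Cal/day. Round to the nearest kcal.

Mifflin-St Jeor (male): BMR = 10(155.5) + 6.25(185) − 5(63) + 5 = 1555 + 1156.25 − 315 + 5 = 2401.25 kcal/day.
TEE = 2401.25 × 1.275 = 3061.5938 kcal/day.
Required daily surplus = 1 × 7700 ÷ 7 = 1100 kcal/day.
Target intake = 3061.5938 + 1100 = 4161.5938 kcal/day.

4162 Cal/day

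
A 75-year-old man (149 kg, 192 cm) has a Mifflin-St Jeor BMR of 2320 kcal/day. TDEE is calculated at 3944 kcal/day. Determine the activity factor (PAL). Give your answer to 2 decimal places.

1.70

Activity factor = TEE ÷ BMR = 3944 ÷ 2320 = 1.7.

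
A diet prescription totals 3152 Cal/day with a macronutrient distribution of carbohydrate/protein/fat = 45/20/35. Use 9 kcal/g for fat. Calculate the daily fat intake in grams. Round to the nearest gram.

Fat energy = 35% × 3152 = 1103.2 kcal.
At 9 kcal/g: 1103.2 ÷ 9 = 122.5778 g.

123 g/day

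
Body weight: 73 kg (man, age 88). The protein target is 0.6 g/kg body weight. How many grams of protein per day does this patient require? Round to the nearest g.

44 g/day

Protein = 0.6 g/kg × 73 kg = 43.8 g/day.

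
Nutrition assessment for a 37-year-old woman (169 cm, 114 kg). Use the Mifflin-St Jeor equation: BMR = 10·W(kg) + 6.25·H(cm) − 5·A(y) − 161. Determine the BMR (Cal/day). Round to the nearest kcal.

1850 Cal/day

Mifflin-St Jeor (female): BMR = 10(114) + 6.25(169) − 5(37) − 161 = 1140 + 1056.25 − 185 − 161 = 1850.25 kcal/day.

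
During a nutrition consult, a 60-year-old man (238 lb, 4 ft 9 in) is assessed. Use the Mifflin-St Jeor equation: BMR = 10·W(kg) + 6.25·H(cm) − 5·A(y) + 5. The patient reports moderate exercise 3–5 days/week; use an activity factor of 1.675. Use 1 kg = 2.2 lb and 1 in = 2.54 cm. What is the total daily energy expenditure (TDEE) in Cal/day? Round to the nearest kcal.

Convert to metric: weight = 238 ÷ 2.2 = 108.1818 kg; height = (4×12 + 9) × 2.54 = 57 × 2.54 = 144.78 cm.
Mifflin-St Jeor (male): BMR = 10(108.1818) + 6.25(144.78) − 5(60) + 5 = 1081.8182 + 904.875 − 300 + 5 = 1691.6932 kcal/day.
TEE = BMR × activity factor = 1691.6932 × 1.675 = 2833.5861 kcal/day.

2834 Cal/day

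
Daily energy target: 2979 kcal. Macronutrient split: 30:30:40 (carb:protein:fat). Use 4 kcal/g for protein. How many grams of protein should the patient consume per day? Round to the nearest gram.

223 g/day

Protein energy = 30% × 2979 = 893.7 kcal.
At 4 kcal/g: 893.7 ÷ 4 = 223.425 g.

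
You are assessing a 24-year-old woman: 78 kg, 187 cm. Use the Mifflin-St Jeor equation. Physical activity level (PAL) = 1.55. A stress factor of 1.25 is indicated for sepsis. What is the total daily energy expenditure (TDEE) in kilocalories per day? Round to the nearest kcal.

Mifflin-St Jeor (female): BMR = 10(78) + 6.25(187) − 5(24) − 161 = 780 + 1168.75 − 120 − 161 = 1667.75 kcal/day.
TEE = BMR × activity factor = 1667.75 × 1.55 = 2585.0125 kcal/day.
Apply stress factor: 2585.0125 × 1.25 = 3231.2656 kcal/day.

3231 kilocalories per day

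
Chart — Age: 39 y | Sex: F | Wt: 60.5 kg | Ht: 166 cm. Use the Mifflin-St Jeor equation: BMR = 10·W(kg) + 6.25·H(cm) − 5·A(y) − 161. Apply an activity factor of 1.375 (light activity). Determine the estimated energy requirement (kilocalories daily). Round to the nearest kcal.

1769 kilocalories daily

Mifflin-St Jeor (female): BMR = 10(60.5) + 6.25(166) − 5(39) − 161 = 605 + 1037.5 − 195 − 161 = 1286.5 kcal/day.
TEE = BMR × activity factor = 1286.5 × 1.375 = 1768.9375 kcal/day.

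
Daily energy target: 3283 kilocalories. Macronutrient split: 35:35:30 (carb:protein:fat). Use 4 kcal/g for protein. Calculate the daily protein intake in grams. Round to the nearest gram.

287 g/day

Protein energy = 35% × 3283 = 1149.05 kcal.
At 4 kcal/g: 1149.05 ÷ 4 = 287.2625 g.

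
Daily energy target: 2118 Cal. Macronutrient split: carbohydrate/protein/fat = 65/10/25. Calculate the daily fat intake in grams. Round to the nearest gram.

Fat energy = 25% × 2118 = 529.5 kcal.
At 9 kcal/g: 529.5 ÷ 9 = 58.8333 g.

59 g/day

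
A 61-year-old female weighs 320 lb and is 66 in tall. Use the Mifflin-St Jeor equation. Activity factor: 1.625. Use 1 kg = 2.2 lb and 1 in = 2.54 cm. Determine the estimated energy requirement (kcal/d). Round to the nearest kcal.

3309 kcal/d

Convert to metric: weight = 320 ÷ 2.2 = 145.4545 kg; height = 66 × 2.54 = 167.64 cm.
Mifflin-St Jeor (female): BMR = 10(145.4545) + 6.25(167.64) − 5(61) − 161 = 1454.5455 + 1047.75 − 305 − 161 = 2036.2955 kcal/day.
TEE = BMR × activity factor = 2036.2955 × 1.625 = 3308.9801 kcal/day.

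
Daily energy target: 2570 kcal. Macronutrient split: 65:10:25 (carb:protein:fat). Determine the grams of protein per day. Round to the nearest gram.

64 g/day

Protein energy = 10% × 2570 = 257 kcal.
At 4 kcal/g: 257 ÷ 4 = 64.25 g.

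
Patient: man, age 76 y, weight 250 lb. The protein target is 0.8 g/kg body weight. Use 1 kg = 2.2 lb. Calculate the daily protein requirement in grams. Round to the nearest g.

91 g/day

Weight in kg = 250 ÷ 2.2 = 113.6364 kg.
Protein = 0.8 g/kg × 113.6364 kg = 90.9091 g/day.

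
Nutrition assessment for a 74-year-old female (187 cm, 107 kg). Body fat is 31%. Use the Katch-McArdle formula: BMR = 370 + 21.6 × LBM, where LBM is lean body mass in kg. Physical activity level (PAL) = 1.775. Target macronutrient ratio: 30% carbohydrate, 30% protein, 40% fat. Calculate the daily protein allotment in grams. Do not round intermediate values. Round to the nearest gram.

262 g/day

LBM = 107 × (1 − 0.31) = 73.83 kg. Katch-McArdle: BMR = 370 + 21.6 × 73.83 = 1964.728 kcal/day.
TEE = 1964.728 × 1.775 = 3487.3922 kcal/day.
Protein energy = 30% × 3487.3922 = 1046.2177 kcal.
Protein = 1046.2177 ÷ 4 kcal/g = 261.5544 g.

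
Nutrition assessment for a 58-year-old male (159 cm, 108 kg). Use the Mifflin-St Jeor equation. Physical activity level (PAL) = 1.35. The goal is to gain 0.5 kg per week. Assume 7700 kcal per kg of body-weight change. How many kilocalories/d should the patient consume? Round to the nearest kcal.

2965 kilocalories/d

Mifflin-St Jeor (male): BMR = 10(108) + 6.25(159) − 5(58) + 5 = 1080 + 993.75 − 290 + 5 = 1788.75 kcal/day.
TEE = 1788.75 × 1.35 = 2414.8125 kcal/day.
Required daily surplus = 0.5 × 7700 ÷ 7 = 550 kcal/day.
Target intake = 2414.8125 + 550 = 2964.8125 kcal/day.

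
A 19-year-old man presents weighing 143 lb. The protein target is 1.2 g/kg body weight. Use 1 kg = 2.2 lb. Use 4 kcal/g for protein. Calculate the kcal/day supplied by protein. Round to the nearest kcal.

Weight in kg = 143 ÷ 2.2 = 65 kg.
Protein = 1.2 g/kg × 65 kg = 78 g/day.
Protein energy = 78 g × 4 kcal/g = 312 kcal/day.

312 kcal/day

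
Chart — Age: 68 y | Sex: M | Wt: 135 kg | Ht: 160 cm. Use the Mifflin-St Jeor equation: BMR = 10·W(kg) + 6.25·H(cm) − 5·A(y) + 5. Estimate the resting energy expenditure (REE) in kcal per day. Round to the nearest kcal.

Mifflin-St Jeor (male): BMR = 10(135) + 6.25(160) − 5(68) + 5 = 1350 + 1000 − 340 + 5 = 2015 kcal/day.

2015 kcal per day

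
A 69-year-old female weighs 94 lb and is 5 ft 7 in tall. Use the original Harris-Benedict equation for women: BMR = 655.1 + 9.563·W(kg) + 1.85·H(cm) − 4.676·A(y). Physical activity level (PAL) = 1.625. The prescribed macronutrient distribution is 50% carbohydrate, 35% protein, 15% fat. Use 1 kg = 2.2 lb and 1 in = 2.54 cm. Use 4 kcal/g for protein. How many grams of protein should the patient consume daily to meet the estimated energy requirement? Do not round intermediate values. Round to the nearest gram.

Convert to metric: weight = 94 ÷ 2.2 = 42.7273 kg; height = (5×12 + 7) × 2.54 = 67 × 2.54 = 170.18 cm.
Harris-Benedict: BMR = 655.1 + 9.563(42.7273) + 1.85(170.18) − 4.676(69) = 1055.8899 kcal/day.
TEE = 1055.8899 × 1.625 = 1715.8211 kcal/day.
Protein energy = 35% × 1715.8211 = 600.5374 kcal.
Protein = 600.5374 ÷ 4 kcal/g = 150.1343 g.

150 g/day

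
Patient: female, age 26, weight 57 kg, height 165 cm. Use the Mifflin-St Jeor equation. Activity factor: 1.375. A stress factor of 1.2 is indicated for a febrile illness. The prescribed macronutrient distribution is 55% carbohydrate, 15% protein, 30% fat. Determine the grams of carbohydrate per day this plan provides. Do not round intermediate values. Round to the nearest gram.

297 g/day

Mifflin-St Jeor (female): BMR = 10(57) + 6.25(165) − 5(26) − 161 = 570 + 1031.25 − 130 − 161 = 1310.25 kcal/day.
TEE = 1310.25 × 1.375 = 1801.5938 kcal/day.
With stress factor 1.2: 1801.5938 × 1.2 = 2161.9125 kcal/day.
Carbohydrate energy = 55% × 2161.9125 = 1189.0519 kcal.
Carbohydrate = 1189.0519 ÷ 4 kcal/g = 297.263 g.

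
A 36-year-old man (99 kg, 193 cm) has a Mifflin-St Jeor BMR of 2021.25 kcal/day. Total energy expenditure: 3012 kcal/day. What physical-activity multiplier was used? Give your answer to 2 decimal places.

Activity factor = TEE ÷ BMR = 3012 ÷ 2021.25 = 1.49.

1.49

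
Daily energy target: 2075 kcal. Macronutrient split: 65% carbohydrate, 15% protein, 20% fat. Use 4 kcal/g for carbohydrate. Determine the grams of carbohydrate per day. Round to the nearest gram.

337 g/day

Carbohydrate energy = 65% × 2075 = 1348.75 kcal.
At 4 kcal/g: 1348.75 ÷ 4 = 337.1875 g.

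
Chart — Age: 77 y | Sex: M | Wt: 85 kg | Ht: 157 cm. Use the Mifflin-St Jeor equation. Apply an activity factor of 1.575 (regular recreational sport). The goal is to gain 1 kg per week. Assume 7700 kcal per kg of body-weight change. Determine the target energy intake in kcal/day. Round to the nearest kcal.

3386 kcal/day

Mifflin-St Jeor (male): BMR = 10(85) + 6.25(157) − 5(77) + 5 = 850 + 981.25 − 385 + 5 = 1451.25 kcal/day.
TEE = 1451.25 × 1.575 = 2285.7188 kcal/day.
Required daily surplus = 1 × 7700 ÷ 7 = 1100 kcal/day.
Target intake = 2285.7188 + 1100 = 3385.7188 kcal/day.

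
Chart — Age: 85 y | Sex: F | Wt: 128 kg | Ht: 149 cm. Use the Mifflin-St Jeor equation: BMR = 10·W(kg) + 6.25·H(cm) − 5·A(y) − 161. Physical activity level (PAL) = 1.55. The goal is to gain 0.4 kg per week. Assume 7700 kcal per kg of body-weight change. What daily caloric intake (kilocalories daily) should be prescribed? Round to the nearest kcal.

Mifflin-St Jeor (female): BMR = 10(128) + 6.25(149) − 5(85) − 161 = 1280 + 931.25 − 425 − 161 = 1625.25 kcal/day.
TEE = 1625.25 × 1.55 = 2519.1375 kcal/day.
Required daily surplus = 0.4 × 7700 ÷ 7 = 440 kcal/day.
Target intake = 2519.1375 + 440 = 2959.1375 kcal/day.

2959 kilocalories daily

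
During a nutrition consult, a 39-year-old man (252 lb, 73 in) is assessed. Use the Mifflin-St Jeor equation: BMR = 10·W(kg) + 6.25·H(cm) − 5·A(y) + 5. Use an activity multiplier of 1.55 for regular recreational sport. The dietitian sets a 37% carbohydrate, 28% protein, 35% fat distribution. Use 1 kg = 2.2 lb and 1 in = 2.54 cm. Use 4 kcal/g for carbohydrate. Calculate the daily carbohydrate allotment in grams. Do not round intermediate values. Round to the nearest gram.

303 g/day

Convert to metric: weight = 252 ÷ 2.2 = 114.5455 kg; height = 73 × 2.54 = 185.42 cm.
Mifflin-St Jeor (male): BMR = 10(114.5455) + 6.25(185.42) − 5(39) + 5 = 1145.4545 + 1158.875 − 195 + 5 = 2114.3295 kcal/day.
TEE = 2114.3295 × 1.55 = 3277.2108 kcal/day.
Carbohydrate energy = 37% × 3277.2108 = 1212.568 kcal.
Carbohydrate = 1212.568 ÷ 4 kcal/g = 303.142 g.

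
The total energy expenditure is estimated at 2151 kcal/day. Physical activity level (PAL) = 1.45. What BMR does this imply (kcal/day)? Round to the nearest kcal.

BMR = TEE ÷ activity factor = 2151 ÷ 1.45 = 1483.4483 kcal/day.

1483 kcal/day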